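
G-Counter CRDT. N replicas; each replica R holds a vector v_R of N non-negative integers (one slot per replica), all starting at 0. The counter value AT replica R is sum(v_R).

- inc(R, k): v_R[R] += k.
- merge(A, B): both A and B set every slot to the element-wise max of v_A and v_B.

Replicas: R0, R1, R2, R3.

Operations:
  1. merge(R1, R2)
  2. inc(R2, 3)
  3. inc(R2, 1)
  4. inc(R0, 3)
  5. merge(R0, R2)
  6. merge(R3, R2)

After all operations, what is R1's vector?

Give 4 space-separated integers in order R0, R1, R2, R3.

Op 1: merge R1<->R2 -> R1=(0,0,0,0) R2=(0,0,0,0)
Op 2: inc R2 by 3 -> R2=(0,0,3,0) value=3
Op 3: inc R2 by 1 -> R2=(0,0,4,0) value=4
Op 4: inc R0 by 3 -> R0=(3,0,0,0) value=3
Op 5: merge R0<->R2 -> R0=(3,0,4,0) R2=(3,0,4,0)
Op 6: merge R3<->R2 -> R3=(3,0,4,0) R2=(3,0,4,0)

Answer: 0 0 0 0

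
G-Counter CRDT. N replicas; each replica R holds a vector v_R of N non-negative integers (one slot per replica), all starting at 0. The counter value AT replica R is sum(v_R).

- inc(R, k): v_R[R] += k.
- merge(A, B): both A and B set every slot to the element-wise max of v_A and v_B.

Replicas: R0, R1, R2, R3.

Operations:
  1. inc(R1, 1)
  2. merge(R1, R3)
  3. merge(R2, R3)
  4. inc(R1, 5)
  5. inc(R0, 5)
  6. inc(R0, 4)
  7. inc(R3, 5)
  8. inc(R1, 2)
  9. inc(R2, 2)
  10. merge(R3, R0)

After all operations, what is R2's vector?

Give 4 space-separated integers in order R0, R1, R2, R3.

Op 1: inc R1 by 1 -> R1=(0,1,0,0) value=1
Op 2: merge R1<->R3 -> R1=(0,1,0,0) R3=(0,1,0,0)
Op 3: merge R2<->R3 -> R2=(0,1,0,0) R3=(0,1,0,0)
Op 4: inc R1 by 5 -> R1=(0,6,0,0) value=6
Op 5: inc R0 by 5 -> R0=(5,0,0,0) value=5
Op 6: inc R0 by 4 -> R0=(9,0,0,0) value=9
Op 7: inc R3 by 5 -> R3=(0,1,0,5) value=6
Op 8: inc R1 by 2 -> R1=(0,8,0,0) value=8
Op 9: inc R2 by 2 -> R2=(0,1,2,0) value=3
Op 10: merge R3<->R0 -> R3=(9,1,0,5) R0=(9,1,0,5)

Answer: 0 1 2 0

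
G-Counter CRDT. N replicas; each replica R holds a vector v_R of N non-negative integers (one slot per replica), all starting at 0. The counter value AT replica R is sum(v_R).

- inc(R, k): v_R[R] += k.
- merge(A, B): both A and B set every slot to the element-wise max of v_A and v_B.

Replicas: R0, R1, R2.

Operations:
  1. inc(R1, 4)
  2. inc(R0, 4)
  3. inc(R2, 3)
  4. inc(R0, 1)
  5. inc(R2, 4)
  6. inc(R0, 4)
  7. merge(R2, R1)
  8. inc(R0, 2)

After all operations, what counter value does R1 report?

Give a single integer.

Answer: 11

Derivation:
Op 1: inc R1 by 4 -> R1=(0,4,0) value=4
Op 2: inc R0 by 4 -> R0=(4,0,0) value=4
Op 3: inc R2 by 3 -> R2=(0,0,3) value=3
Op 4: inc R0 by 1 -> R0=(5,0,0) value=5
Op 5: inc R2 by 4 -> R2=(0,0,7) value=7
Op 6: inc R0 by 4 -> R0=(9,0,0) value=9
Op 7: merge R2<->R1 -> R2=(0,4,7) R1=(0,4,7)
Op 8: inc R0 by 2 -> R0=(11,0,0) value=11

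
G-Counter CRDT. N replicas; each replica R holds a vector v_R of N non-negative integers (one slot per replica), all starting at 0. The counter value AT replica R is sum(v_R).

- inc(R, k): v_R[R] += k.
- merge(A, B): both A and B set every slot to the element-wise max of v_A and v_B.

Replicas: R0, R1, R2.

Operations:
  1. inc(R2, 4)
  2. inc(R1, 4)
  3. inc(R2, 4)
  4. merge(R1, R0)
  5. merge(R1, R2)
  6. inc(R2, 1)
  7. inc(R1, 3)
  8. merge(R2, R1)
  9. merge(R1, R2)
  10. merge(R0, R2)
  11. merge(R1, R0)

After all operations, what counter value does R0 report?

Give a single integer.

Answer: 16

Derivation:
Op 1: inc R2 by 4 -> R2=(0,0,4) value=4
Op 2: inc R1 by 4 -> R1=(0,4,0) value=4
Op 3: inc R2 by 4 -> R2=(0,0,8) value=8
Op 4: merge R1<->R0 -> R1=(0,4,0) R0=(0,4,0)
Op 5: merge R1<->R2 -> R1=(0,4,8) R2=(0,4,8)
Op 6: inc R2 by 1 -> R2=(0,4,9) value=13
Op 7: inc R1 by 3 -> R1=(0,7,8) value=15
Op 8: merge R2<->R1 -> R2=(0,7,9) R1=(0,7,9)
Op 9: merge R1<->R2 -> R1=(0,7,9) R2=(0,7,9)
Op 10: merge R0<->R2 -> R0=(0,7,9) R2=(0,7,9)
Op 11: merge R1<->R0 -> R1=(0,7,9) R0=(0,7,9)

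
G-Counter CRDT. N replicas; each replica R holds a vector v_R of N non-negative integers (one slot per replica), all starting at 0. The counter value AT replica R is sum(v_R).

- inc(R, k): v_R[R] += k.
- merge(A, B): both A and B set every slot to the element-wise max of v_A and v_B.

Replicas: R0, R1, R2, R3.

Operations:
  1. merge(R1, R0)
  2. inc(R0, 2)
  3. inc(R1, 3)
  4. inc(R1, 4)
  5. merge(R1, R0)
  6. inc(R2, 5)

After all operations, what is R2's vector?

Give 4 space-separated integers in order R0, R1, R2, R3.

Answer: 0 0 5 0

Derivation:
Op 1: merge R1<->R0 -> R1=(0,0,0,0) R0=(0,0,0,0)
Op 2: inc R0 by 2 -> R0=(2,0,0,0) value=2
Op 3: inc R1 by 3 -> R1=(0,3,0,0) value=3
Op 4: inc R1 by 4 -> R1=(0,7,0,0) value=7
Op 5: merge R1<->R0 -> R1=(2,7,0,0) R0=(2,7,0,0)
Op 6: inc R2 by 5 -> R2=(0,0,5,0) value=5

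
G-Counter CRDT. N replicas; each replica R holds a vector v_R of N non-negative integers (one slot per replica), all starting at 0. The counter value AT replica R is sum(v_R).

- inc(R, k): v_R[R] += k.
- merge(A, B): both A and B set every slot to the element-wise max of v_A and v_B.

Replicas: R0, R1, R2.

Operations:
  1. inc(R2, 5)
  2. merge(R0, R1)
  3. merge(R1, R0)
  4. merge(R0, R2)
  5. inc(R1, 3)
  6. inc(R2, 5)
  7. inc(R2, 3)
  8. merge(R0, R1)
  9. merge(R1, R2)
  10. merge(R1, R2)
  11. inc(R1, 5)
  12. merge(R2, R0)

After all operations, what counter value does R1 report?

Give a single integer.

Answer: 21

Derivation:
Op 1: inc R2 by 5 -> R2=(0,0,5) value=5
Op 2: merge R0<->R1 -> R0=(0,0,0) R1=(0,0,0)
Op 3: merge R1<->R0 -> R1=(0,0,0) R0=(0,0,0)
Op 4: merge R0<->R2 -> R0=(0,0,5) R2=(0,0,5)
Op 5: inc R1 by 3 -> R1=(0,3,0) value=3
Op 6: inc R2 by 5 -> R2=(0,0,10) value=10
Op 7: inc R2 by 3 -> R2=(0,0,13) value=13
Op 8: merge R0<->R1 -> R0=(0,3,5) R1=(0,3,5)
Op 9: merge R1<->R2 -> R1=(0,3,13) R2=(0,3,13)
Op 10: merge R1<->R2 -> R1=(0,3,13) R2=(0,3,13)
Op 11: inc R1 by 5 -> R1=(0,8,13) value=21
Op 12: merge R2<->R0 -> R2=(0,3,13) R0=(0,3,13)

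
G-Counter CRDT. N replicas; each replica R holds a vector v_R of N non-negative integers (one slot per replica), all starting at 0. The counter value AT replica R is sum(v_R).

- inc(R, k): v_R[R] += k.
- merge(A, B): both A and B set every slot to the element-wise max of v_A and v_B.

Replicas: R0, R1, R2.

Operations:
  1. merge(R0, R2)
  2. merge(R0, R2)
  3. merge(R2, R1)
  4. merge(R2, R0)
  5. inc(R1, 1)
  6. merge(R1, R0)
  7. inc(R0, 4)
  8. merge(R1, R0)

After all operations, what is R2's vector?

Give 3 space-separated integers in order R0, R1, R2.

Answer: 0 0 0

Derivation:
Op 1: merge R0<->R2 -> R0=(0,0,0) R2=(0,0,0)
Op 2: merge R0<->R2 -> R0=(0,0,0) R2=(0,0,0)
Op 3: merge R2<->R1 -> R2=(0,0,0) R1=(0,0,0)
Op 4: merge R2<->R0 -> R2=(0,0,0) R0=(0,0,0)
Op 5: inc R1 by 1 -> R1=(0,1,0) value=1
Op 6: merge R1<->R0 -> R1=(0,1,0) R0=(0,1,0)
Op 7: inc R0 by 4 -> R0=(4,1,0) value=5
Op 8: merge R1<->R0 -> R1=(4,1,0) R0=(4,1,0)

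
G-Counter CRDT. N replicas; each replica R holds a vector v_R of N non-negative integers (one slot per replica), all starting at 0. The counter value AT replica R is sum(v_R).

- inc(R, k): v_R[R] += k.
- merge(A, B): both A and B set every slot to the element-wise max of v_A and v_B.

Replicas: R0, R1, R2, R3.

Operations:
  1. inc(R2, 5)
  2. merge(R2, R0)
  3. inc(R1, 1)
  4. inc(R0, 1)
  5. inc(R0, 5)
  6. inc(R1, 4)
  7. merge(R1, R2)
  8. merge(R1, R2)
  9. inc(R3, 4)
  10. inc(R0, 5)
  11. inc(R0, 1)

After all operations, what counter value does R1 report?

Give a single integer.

Op 1: inc R2 by 5 -> R2=(0,0,5,0) value=5
Op 2: merge R2<->R0 -> R2=(0,0,5,0) R0=(0,0,5,0)
Op 3: inc R1 by 1 -> R1=(0,1,0,0) value=1
Op 4: inc R0 by 1 -> R0=(1,0,5,0) value=6
Op 5: inc R0 by 5 -> R0=(6,0,5,0) value=11
Op 6: inc R1 by 4 -> R1=(0,5,0,0) value=5
Op 7: merge R1<->R2 -> R1=(0,5,5,0) R2=(0,5,5,0)
Op 8: merge R1<->R2 -> R1=(0,5,5,0) R2=(0,5,5,0)
Op 9: inc R3 by 4 -> R3=(0,0,0,4) value=4
Op 10: inc R0 by 5 -> R0=(11,0,5,0) value=16
Op 11: inc R0 by 1 -> R0=(12,0,5,0) value=17

Answer: 10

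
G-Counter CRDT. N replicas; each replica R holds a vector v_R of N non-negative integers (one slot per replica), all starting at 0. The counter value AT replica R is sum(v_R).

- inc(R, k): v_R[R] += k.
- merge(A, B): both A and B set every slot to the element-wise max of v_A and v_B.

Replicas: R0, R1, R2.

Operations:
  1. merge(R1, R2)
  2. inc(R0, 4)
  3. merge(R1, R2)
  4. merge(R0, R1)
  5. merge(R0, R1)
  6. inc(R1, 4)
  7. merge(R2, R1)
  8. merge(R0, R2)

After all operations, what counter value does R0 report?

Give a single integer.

Answer: 8

Derivation:
Op 1: merge R1<->R2 -> R1=(0,0,0) R2=(0,0,0)
Op 2: inc R0 by 4 -> R0=(4,0,0) value=4
Op 3: merge R1<->R2 -> R1=(0,0,0) R2=(0,0,0)
Op 4: merge R0<->R1 -> R0=(4,0,0) R1=(4,0,0)
Op 5: merge R0<->R1 -> R0=(4,0,0) R1=(4,0,0)
Op 6: inc R1 by 4 -> R1=(4,4,0) value=8
Op 7: merge R2<->R1 -> R2=(4,4,0) R1=(4,4,0)
Op 8: merge R0<->R2 -> R0=(4,4,0) R2=(4,4,0)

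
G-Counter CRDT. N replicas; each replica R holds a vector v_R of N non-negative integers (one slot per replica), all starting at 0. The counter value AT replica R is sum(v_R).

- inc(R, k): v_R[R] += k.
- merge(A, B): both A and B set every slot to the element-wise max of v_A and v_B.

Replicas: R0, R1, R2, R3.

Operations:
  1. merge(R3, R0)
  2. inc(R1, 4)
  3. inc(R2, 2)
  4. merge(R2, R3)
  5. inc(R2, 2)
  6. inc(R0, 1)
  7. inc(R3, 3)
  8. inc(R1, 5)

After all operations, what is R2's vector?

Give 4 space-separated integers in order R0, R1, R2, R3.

Op 1: merge R3<->R0 -> R3=(0,0,0,0) R0=(0,0,0,0)
Op 2: inc R1 by 4 -> R1=(0,4,0,0) value=4
Op 3: inc R2 by 2 -> R2=(0,0,2,0) value=2
Op 4: merge R2<->R3 -> R2=(0,0,2,0) R3=(0,0,2,0)
Op 5: inc R2 by 2 -> R2=(0,0,4,0) value=4
Op 6: inc R0 by 1 -> R0=(1,0,0,0) value=1
Op 7: inc R3 by 3 -> R3=(0,0,2,3) value=5
Op 8: inc R1 by 5 -> R1=(0,9,0,0) value=9

Answer: 0 0 4 0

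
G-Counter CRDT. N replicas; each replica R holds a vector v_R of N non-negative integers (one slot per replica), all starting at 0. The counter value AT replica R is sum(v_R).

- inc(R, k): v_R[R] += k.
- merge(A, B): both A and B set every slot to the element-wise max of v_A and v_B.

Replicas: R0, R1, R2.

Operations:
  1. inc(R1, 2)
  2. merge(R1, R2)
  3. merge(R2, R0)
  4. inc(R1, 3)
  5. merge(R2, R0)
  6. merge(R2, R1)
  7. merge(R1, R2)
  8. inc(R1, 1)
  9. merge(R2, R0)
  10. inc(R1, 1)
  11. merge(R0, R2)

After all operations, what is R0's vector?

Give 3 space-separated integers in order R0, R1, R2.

Answer: 0 5 0

Derivation:
Op 1: inc R1 by 2 -> R1=(0,2,0) value=2
Op 2: merge R1<->R2 -> R1=(0,2,0) R2=(0,2,0)
Op 3: merge R2<->R0 -> R2=(0,2,0) R0=(0,2,0)
Op 4: inc R1 by 3 -> R1=(0,5,0) value=5
Op 5: merge R2<->R0 -> R2=(0,2,0) R0=(0,2,0)
Op 6: merge R2<->R1 -> R2=(0,5,0) R1=(0,5,0)
Op 7: merge R1<->R2 -> R1=(0,5,0) R2=(0,5,0)
Op 8: inc R1 by 1 -> R1=(0,6,0) value=6
Op 9: merge R2<->R0 -> R2=(0,5,0) R0=(0,5,0)
Op 10: inc R1 by 1 -> R1=(0,7,0) value=7
Op 11: merge R0<->R2 -> R0=(0,5,0) R2=(0,5,0)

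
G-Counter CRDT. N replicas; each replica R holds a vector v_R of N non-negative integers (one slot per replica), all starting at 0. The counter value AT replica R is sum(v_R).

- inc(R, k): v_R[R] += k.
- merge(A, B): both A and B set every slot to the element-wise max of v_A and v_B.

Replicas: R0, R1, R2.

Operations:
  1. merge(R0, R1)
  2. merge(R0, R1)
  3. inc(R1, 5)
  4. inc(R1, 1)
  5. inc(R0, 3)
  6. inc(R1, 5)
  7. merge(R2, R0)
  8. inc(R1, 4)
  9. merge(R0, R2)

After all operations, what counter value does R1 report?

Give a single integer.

Op 1: merge R0<->R1 -> R0=(0,0,0) R1=(0,0,0)
Op 2: merge R0<->R1 -> R0=(0,0,0) R1=(0,0,0)
Op 3: inc R1 by 5 -> R1=(0,5,0) value=5
Op 4: inc R1 by 1 -> R1=(0,6,0) value=6
Op 5: inc R0 by 3 -> R0=(3,0,0) value=3
Op 6: inc R1 by 5 -> R1=(0,11,0) value=11
Op 7: merge R2<->R0 -> R2=(3,0,0) R0=(3,0,0)
Op 8: inc R1 by 4 -> R1=(0,15,0) value=15
Op 9: merge R0<->R2 -> R0=(3,0,0) R2=(3,0,0)

Answer: 15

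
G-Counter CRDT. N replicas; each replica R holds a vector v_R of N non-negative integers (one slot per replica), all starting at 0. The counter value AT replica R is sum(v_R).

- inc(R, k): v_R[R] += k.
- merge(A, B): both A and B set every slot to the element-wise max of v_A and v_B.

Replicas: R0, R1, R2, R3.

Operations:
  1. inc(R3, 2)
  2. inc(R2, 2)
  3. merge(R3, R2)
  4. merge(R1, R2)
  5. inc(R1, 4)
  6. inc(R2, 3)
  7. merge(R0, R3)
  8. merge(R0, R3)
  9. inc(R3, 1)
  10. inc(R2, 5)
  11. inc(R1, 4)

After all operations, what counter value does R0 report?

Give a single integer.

Answer: 4

Derivation:
Op 1: inc R3 by 2 -> R3=(0,0,0,2) value=2
Op 2: inc R2 by 2 -> R2=(0,0,2,0) value=2
Op 3: merge R3<->R2 -> R3=(0,0,2,2) R2=(0,0,2,2)
Op 4: merge R1<->R2 -> R1=(0,0,2,2) R2=(0,0,2,2)
Op 5: inc R1 by 4 -> R1=(0,4,2,2) value=8
Op 6: inc R2 by 3 -> R2=(0,0,5,2) value=7
Op 7: merge R0<->R3 -> R0=(0,0,2,2) R3=(0,0,2,2)
Op 8: merge R0<->R3 -> R0=(0,0,2,2) R3=(0,0,2,2)
Op 9: inc R3 by 1 -> R3=(0,0,2,3) value=5
Op 10: inc R2 by 5 -> R2=(0,0,10,2) value=12
Op 11: inc R1 by 4 -> R1=(0,8,2,2) value=12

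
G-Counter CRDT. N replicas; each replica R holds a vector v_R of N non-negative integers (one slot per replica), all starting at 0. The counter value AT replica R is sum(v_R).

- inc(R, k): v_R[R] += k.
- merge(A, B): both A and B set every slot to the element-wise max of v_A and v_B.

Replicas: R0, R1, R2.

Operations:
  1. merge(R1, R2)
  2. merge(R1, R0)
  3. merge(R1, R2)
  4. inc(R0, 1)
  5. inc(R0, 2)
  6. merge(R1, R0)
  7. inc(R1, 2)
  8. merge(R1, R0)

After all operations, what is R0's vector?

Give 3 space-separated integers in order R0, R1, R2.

Op 1: merge R1<->R2 -> R1=(0,0,0) R2=(0,0,0)
Op 2: merge R1<->R0 -> R1=(0,0,0) R0=(0,0,0)
Op 3: merge R1<->R2 -> R1=(0,0,0) R2=(0,0,0)
Op 4: inc R0 by 1 -> R0=(1,0,0) value=1
Op 5: inc R0 by 2 -> R0=(3,0,0) value=3
Op 6: merge R1<->R0 -> R1=(3,0,0) R0=(3,0,0)
Op 7: inc R1 by 2 -> R1=(3,2,0) value=5
Op 8: merge R1<->R0 -> R1=(3,2,0) R0=(3,2,0)

Answer: 3 2 0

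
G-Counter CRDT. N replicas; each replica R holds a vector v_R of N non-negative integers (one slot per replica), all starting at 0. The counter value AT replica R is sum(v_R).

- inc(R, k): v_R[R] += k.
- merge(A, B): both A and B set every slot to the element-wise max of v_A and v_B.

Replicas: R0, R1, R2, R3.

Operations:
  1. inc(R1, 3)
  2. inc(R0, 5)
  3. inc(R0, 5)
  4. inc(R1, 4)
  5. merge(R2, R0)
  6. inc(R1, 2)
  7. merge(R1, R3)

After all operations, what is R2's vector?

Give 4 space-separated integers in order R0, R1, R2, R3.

Op 1: inc R1 by 3 -> R1=(0,3,0,0) value=3
Op 2: inc R0 by 5 -> R0=(5,0,0,0) value=5
Op 3: inc R0 by 5 -> R0=(10,0,0,0) value=10
Op 4: inc R1 by 4 -> R1=(0,7,0,0) value=7
Op 5: merge R2<->R0 -> R2=(10,0,0,0) R0=(10,0,0,0)
Op 6: inc R1 by 2 -> R1=(0,9,0,0) value=9
Op 7: merge R1<->R3 -> R1=(0,9,0,0) R3=(0,9,0,0)

Answer: 10 0 0 0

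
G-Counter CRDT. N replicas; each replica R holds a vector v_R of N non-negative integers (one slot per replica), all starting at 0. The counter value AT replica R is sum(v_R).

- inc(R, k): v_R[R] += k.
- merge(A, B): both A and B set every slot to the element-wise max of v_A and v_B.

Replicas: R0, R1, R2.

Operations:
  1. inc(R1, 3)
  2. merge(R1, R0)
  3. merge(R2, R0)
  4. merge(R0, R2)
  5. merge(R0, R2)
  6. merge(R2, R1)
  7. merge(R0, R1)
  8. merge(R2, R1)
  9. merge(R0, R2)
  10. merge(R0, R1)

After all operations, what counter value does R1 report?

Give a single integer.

Answer: 3

Derivation:
Op 1: inc R1 by 3 -> R1=(0,3,0) value=3
Op 2: merge R1<->R0 -> R1=(0,3,0) R0=(0,3,0)
Op 3: merge R2<->R0 -> R2=(0,3,0) R0=(0,3,0)
Op 4: merge R0<->R2 -> R0=(0,3,0) R2=(0,3,0)
Op 5: merge R0<->R2 -> R0=(0,3,0) R2=(0,3,0)
Op 6: merge R2<->R1 -> R2=(0,3,0) R1=(0,3,0)
Op 7: merge R0<->R1 -> R0=(0,3,0) R1=(0,3,0)
Op 8: merge R2<->R1 -> R2=(0,3,0) R1=(0,3,0)
Op 9: merge R0<->R2 -> R0=(0,3,0) R2=(0,3,0)
Op 10: merge R0<->R1 -> R0=(0,3,0) R1=(0,3,0)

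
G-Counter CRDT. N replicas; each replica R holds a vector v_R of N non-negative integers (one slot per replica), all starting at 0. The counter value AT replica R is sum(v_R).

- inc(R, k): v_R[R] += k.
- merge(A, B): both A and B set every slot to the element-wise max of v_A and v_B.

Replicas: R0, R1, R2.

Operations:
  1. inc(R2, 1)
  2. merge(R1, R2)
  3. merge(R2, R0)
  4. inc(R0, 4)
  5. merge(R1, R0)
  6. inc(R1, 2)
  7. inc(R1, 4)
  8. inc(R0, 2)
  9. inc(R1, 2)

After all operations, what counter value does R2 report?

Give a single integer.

Op 1: inc R2 by 1 -> R2=(0,0,1) value=1
Op 2: merge R1<->R2 -> R1=(0,0,1) R2=(0,0,1)
Op 3: merge R2<->R0 -> R2=(0,0,1) R0=(0,0,1)
Op 4: inc R0 by 4 -> R0=(4,0,1) value=5
Op 5: merge R1<->R0 -> R1=(4,0,1) R0=(4,0,1)
Op 6: inc R1 by 2 -> R1=(4,2,1) value=7
Op 7: inc R1 by 4 -> R1=(4,6,1) value=11
Op 8: inc R0 by 2 -> R0=(6,0,1) value=7
Op 9: inc R1 by 2 -> R1=(4,8,1) value=13

Answer: 1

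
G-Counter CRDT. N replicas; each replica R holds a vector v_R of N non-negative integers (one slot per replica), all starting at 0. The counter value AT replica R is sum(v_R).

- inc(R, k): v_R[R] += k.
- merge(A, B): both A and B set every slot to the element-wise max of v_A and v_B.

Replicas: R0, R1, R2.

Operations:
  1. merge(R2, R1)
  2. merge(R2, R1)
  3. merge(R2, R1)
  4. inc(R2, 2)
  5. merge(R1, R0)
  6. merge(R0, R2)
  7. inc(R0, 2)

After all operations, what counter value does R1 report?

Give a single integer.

Answer: 0

Derivation:
Op 1: merge R2<->R1 -> R2=(0,0,0) R1=(0,0,0)
Op 2: merge R2<->R1 -> R2=(0,0,0) R1=(0,0,0)
Op 3: merge R2<->R1 -> R2=(0,0,0) R1=(0,0,0)
Op 4: inc R2 by 2 -> R2=(0,0,2) value=2
Op 5: merge R1<->R0 -> R1=(0,0,0) R0=(0,0,0)
Op 6: merge R0<->R2 -> R0=(0,0,2) R2=(0,0,2)
Op 7: inc R0 by 2 -> R0=(2,0,2) value=4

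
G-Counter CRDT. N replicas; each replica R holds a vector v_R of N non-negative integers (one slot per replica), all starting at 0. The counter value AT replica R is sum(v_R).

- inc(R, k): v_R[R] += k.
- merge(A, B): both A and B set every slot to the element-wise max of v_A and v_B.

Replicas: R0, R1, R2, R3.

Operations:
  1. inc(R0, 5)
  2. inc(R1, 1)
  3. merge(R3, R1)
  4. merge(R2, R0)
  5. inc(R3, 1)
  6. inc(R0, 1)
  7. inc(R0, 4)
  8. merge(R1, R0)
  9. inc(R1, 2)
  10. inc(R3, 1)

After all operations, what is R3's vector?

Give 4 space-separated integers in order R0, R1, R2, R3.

Answer: 0 1 0 2

Derivation:
Op 1: inc R0 by 5 -> R0=(5,0,0,0) value=5
Op 2: inc R1 by 1 -> R1=(0,1,0,0) value=1
Op 3: merge R3<->R1 -> R3=(0,1,0,0) R1=(0,1,0,0)
Op 4: merge R2<->R0 -> R2=(5,0,0,0) R0=(5,0,0,0)
Op 5: inc R3 by 1 -> R3=(0,1,0,1) value=2
Op 6: inc R0 by 1 -> R0=(6,0,0,0) value=6
Op 7: inc R0 by 4 -> R0=(10,0,0,0) value=10
Op 8: merge R1<->R0 -> R1=(10,1,0,0) R0=(10,1,0,0)
Op 9: inc R1 by 2 -> R1=(10,3,0,0) value=13
Op 10: inc R3 by 1 -> R3=(0,1,0,2) value=3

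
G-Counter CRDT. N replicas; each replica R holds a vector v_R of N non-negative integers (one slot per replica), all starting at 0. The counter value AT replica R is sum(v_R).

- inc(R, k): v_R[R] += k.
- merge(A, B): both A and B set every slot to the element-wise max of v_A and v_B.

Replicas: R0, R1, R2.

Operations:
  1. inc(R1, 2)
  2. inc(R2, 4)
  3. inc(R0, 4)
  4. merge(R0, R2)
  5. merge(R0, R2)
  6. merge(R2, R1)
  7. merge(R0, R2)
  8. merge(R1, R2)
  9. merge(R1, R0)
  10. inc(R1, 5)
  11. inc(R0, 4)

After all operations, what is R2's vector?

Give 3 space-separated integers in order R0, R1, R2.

Op 1: inc R1 by 2 -> R1=(0,2,0) value=2
Op 2: inc R2 by 4 -> R2=(0,0,4) value=4
Op 3: inc R0 by 4 -> R0=(4,0,0) value=4
Op 4: merge R0<->R2 -> R0=(4,0,4) R2=(4,0,4)
Op 5: merge R0<->R2 -> R0=(4,0,4) R2=(4,0,4)
Op 6: merge R2<->R1 -> R2=(4,2,4) R1=(4,2,4)
Op 7: merge R0<->R2 -> R0=(4,2,4) R2=(4,2,4)
Op 8: merge R1<->R2 -> R1=(4,2,4) R2=(4,2,4)
Op 9: merge R1<->R0 -> R1=(4,2,4) R0=(4,2,4)
Op 10: inc R1 by 5 -> R1=(4,7,4) value=15
Op 11: inc R0 by 4 -> R0=(8,2,4) value=14

Answer: 4 2 4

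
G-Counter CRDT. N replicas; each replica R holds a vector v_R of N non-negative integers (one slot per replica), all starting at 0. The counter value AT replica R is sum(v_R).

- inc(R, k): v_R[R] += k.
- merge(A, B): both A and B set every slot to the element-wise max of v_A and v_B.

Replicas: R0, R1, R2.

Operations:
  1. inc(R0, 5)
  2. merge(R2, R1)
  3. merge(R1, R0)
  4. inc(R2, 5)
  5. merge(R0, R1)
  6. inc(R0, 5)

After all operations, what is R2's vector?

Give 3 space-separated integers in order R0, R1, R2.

Answer: 0 0 5

Derivation:
Op 1: inc R0 by 5 -> R0=(5,0,0) value=5
Op 2: merge R2<->R1 -> R2=(0,0,0) R1=(0,0,0)
Op 3: merge R1<->R0 -> R1=(5,0,0) R0=(5,0,0)
Op 4: inc R2 by 5 -> R2=(0,0,5) value=5
Op 5: merge R0<->R1 -> R0=(5,0,0) R1=(5,0,0)
Op 6: inc R0 by 5 -> R0=(10,0,0) value=10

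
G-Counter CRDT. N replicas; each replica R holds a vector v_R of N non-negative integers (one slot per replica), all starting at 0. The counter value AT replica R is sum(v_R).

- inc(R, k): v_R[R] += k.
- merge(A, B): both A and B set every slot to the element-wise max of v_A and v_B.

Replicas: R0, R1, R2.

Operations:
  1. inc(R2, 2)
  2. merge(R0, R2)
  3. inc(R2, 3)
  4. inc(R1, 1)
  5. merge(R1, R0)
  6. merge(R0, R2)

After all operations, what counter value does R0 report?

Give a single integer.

Op 1: inc R2 by 2 -> R2=(0,0,2) value=2
Op 2: merge R0<->R2 -> R0=(0,0,2) R2=(0,0,2)
Op 3: inc R2 by 3 -> R2=(0,0,5) value=5
Op 4: inc R1 by 1 -> R1=(0,1,0) value=1
Op 5: merge R1<->R0 -> R1=(0,1,2) R0=(0,1,2)
Op 6: merge R0<->R2 -> R0=(0,1,5) R2=(0,1,5)

Answer: 6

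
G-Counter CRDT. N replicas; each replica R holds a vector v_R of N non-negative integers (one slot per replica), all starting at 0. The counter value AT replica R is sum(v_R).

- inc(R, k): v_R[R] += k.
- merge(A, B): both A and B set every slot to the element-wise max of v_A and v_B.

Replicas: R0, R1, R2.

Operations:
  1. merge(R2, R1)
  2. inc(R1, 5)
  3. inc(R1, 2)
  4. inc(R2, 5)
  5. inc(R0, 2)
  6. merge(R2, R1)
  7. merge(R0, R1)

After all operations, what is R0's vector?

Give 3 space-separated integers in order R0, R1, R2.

Op 1: merge R2<->R1 -> R2=(0,0,0) R1=(0,0,0)
Op 2: inc R1 by 5 -> R1=(0,5,0) value=5
Op 3: inc R1 by 2 -> R1=(0,7,0) value=7
Op 4: inc R2 by 5 -> R2=(0,0,5) value=5
Op 5: inc R0 by 2 -> R0=(2,0,0) value=2
Op 6: merge R2<->R1 -> R2=(0,7,5) R1=(0,7,5)
Op 7: merge R0<->R1 -> R0=(2,7,5) R1=(2,7,5)

Answer: 2 7 5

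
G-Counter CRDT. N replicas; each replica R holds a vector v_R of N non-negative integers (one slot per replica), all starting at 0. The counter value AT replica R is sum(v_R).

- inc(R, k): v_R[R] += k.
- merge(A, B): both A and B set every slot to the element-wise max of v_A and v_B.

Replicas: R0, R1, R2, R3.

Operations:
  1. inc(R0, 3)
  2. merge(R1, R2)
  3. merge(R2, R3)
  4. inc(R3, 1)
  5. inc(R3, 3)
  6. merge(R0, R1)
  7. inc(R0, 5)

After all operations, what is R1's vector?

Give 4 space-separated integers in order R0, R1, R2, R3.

Answer: 3 0 0 0

Derivation:
Op 1: inc R0 by 3 -> R0=(3,0,0,0) value=3
Op 2: merge R1<->R2 -> R1=(0,0,0,0) R2=(0,0,0,0)
Op 3: merge R2<->R3 -> R2=(0,0,0,0) R3=(0,0,0,0)
Op 4: inc R3 by 1 -> R3=(0,0,0,1) value=1
Op 5: inc R3 by 3 -> R3=(0,0,0,4) value=4
Op 6: merge R0<->R1 -> R0=(3,0,0,0) R1=(3,0,0,0)
Op 7: inc R0 by 5 -> R0=(8,0,0,0) value=8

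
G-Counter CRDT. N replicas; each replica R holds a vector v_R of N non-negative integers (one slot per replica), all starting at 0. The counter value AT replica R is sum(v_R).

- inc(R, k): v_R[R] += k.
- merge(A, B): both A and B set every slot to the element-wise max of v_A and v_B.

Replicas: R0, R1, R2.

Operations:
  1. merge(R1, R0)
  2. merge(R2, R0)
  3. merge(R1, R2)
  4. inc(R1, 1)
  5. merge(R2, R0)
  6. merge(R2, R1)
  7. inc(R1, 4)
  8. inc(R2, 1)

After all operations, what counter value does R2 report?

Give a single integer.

Op 1: merge R1<->R0 -> R1=(0,0,0) R0=(0,0,0)
Op 2: merge R2<->R0 -> R2=(0,0,0) R0=(0,0,0)
Op 3: merge R1<->R2 -> R1=(0,0,0) R2=(0,0,0)
Op 4: inc R1 by 1 -> R1=(0,1,0) value=1
Op 5: merge R2<->R0 -> R2=(0,0,0) R0=(0,0,0)
Op 6: merge R2<->R1 -> R2=(0,1,0) R1=(0,1,0)
Op 7: inc R1 by 4 -> R1=(0,5,0) value=5
Op 8: inc R2 by 1 -> R2=(0,1,1) value=2

Answer: 2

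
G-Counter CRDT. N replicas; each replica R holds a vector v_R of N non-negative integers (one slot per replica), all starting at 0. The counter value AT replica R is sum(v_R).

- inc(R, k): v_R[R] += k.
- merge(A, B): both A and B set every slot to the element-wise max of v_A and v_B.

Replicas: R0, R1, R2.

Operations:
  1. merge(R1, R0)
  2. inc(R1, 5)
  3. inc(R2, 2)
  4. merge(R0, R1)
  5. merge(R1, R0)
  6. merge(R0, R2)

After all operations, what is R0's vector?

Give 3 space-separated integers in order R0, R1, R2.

Answer: 0 5 2

Derivation:
Op 1: merge R1<->R0 -> R1=(0,0,0) R0=(0,0,0)
Op 2: inc R1 by 5 -> R1=(0,5,0) value=5
Op 3: inc R2 by 2 -> R2=(0,0,2) value=2
Op 4: merge R0<->R1 -> R0=(0,5,0) R1=(0,5,0)
Op 5: merge R1<->R0 -> R1=(0,5,0) R0=(0,5,0)
Op 6: merge R0<->R2 -> R0=(0,5,2) R2=(0,5,2)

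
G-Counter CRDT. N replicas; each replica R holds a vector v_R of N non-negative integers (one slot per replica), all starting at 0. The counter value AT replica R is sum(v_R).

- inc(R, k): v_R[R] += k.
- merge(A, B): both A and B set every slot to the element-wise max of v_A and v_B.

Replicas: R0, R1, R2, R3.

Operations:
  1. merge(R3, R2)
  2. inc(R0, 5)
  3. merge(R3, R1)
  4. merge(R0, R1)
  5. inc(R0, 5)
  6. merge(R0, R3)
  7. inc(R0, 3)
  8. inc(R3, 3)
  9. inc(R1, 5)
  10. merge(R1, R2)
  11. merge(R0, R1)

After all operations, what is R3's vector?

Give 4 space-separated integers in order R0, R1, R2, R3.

Answer: 10 0 0 3

Derivation:
Op 1: merge R3<->R2 -> R3=(0,0,0,0) R2=(0,0,0,0)
Op 2: inc R0 by 5 -> R0=(5,0,0,0) value=5
Op 3: merge R3<->R1 -> R3=(0,0,0,0) R1=(0,0,0,0)
Op 4: merge R0<->R1 -> R0=(5,0,0,0) R1=(5,0,0,0)
Op 5: inc R0 by 5 -> R0=(10,0,0,0) value=10
Op 6: merge R0<->R3 -> R0=(10,0,0,0) R3=(10,0,0,0)
Op 7: inc R0 by 3 -> R0=(13,0,0,0) value=13
Op 8: inc R3 by 3 -> R3=(10,0,0,3) value=13
Op 9: inc R1 by 5 -> R1=(5,5,0,0) value=10
Op 10: merge R1<->R2 -> R1=(5,5,0,0) R2=(5,5,0,0)
Op 11: merge R0<->R1 -> R0=(13,5,0,0) R1=(13,5,0,0)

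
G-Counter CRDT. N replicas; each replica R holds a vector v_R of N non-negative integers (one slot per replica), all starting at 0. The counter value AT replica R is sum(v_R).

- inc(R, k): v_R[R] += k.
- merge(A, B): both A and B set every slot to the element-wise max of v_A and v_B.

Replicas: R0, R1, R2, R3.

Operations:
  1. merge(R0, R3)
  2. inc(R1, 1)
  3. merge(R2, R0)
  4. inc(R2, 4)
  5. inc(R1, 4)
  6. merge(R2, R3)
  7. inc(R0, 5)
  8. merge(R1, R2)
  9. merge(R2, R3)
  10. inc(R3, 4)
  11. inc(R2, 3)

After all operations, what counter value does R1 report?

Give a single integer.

Answer: 9

Derivation:
Op 1: merge R0<->R3 -> R0=(0,0,0,0) R3=(0,0,0,0)
Op 2: inc R1 by 1 -> R1=(0,1,0,0) value=1
Op 3: merge R2<->R0 -> R2=(0,0,0,0) R0=(0,0,0,0)
Op 4: inc R2 by 4 -> R2=(0,0,4,0) value=4
Op 5: inc R1 by 4 -> R1=(0,5,0,0) value=5
Op 6: merge R2<->R3 -> R2=(0,0,4,0) R3=(0,0,4,0)
Op 7: inc R0 by 5 -> R0=(5,0,0,0) value=5
Op 8: merge R1<->R2 -> R1=(0,5,4,0) R2=(0,5,4,0)
Op 9: merge R2<->R3 -> R2=(0,5,4,0) R3=(0,5,4,0)
Op 10: inc R3 by 4 -> R3=(0,5,4,4) value=13
Op 11: inc R2 by 3 -> R2=(0,5,7,0) value=12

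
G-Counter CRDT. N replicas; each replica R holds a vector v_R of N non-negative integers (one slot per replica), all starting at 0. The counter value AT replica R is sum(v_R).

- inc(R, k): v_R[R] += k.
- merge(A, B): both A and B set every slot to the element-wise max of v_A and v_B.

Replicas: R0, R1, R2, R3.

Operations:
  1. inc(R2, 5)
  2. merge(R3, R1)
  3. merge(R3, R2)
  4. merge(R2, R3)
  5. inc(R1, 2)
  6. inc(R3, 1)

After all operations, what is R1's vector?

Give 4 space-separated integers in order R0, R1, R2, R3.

Op 1: inc R2 by 5 -> R2=(0,0,5,0) value=5
Op 2: merge R3<->R1 -> R3=(0,0,0,0) R1=(0,0,0,0)
Op 3: merge R3<->R2 -> R3=(0,0,5,0) R2=(0,0,5,0)
Op 4: merge R2<->R3 -> R2=(0,0,5,0) R3=(0,0,5,0)
Op 5: inc R1 by 2 -> R1=(0,2,0,0) value=2
Op 6: inc R3 by 1 -> R3=(0,0,5,1) value=6

Answer: 0 2 0 0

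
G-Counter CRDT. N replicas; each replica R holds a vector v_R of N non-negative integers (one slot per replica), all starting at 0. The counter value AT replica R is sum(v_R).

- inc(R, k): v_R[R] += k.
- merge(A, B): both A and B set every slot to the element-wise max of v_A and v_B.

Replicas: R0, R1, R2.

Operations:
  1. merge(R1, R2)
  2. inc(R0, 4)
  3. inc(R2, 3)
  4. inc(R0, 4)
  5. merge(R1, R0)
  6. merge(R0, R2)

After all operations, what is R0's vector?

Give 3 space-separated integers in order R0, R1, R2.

Op 1: merge R1<->R2 -> R1=(0,0,0) R2=(0,0,0)
Op 2: inc R0 by 4 -> R0=(4,0,0) value=4
Op 3: inc R2 by 3 -> R2=(0,0,3) value=3
Op 4: inc R0 by 4 -> R0=(8,0,0) value=8
Op 5: merge R1<->R0 -> R1=(8,0,0) R0=(8,0,0)
Op 6: merge R0<->R2 -> R0=(8,0,3) R2=(8,0,3)

Answer: 8 0 3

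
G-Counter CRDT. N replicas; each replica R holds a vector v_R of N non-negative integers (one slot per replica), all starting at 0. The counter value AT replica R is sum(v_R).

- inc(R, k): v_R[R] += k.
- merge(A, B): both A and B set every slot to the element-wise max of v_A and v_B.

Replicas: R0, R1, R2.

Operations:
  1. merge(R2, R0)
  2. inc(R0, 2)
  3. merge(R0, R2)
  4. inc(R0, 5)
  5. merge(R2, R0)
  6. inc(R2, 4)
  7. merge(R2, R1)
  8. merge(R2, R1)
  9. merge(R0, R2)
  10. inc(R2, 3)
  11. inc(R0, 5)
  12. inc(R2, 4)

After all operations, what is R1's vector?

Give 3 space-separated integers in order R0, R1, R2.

Op 1: merge R2<->R0 -> R2=(0,0,0) R0=(0,0,0)
Op 2: inc R0 by 2 -> R0=(2,0,0) value=2
Op 3: merge R0<->R2 -> R0=(2,0,0) R2=(2,0,0)
Op 4: inc R0 by 5 -> R0=(7,0,0) value=7
Op 5: merge R2<->R0 -> R2=(7,0,0) R0=(7,0,0)
Op 6: inc R2 by 4 -> R2=(7,0,4) value=11
Op 7: merge R2<->R1 -> R2=(7,0,4) R1=(7,0,4)
Op 8: merge R2<->R1 -> R2=(7,0,4) R1=(7,0,4)
Op 9: merge R0<->R2 -> R0=(7,0,4) R2=(7,0,4)
Op 10: inc R2 by 3 -> R2=(7,0,7) value=14
Op 11: inc R0 by 5 -> R0=(12,0,4) value=16
Op 12: inc R2 by 4 -> R2=(7,0,11) value=18

Answer: 7 0 4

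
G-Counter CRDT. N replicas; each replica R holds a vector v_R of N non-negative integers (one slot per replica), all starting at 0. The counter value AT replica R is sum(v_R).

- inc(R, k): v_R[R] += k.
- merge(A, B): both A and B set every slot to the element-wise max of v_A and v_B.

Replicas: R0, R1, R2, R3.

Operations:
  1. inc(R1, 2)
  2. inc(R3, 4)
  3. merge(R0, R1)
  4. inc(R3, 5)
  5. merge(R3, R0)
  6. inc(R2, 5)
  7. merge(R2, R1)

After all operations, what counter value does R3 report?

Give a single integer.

Op 1: inc R1 by 2 -> R1=(0,2,0,0) value=2
Op 2: inc R3 by 4 -> R3=(0,0,0,4) value=4
Op 3: merge R0<->R1 -> R0=(0,2,0,0) R1=(0,2,0,0)
Op 4: inc R3 by 5 -> R3=(0,0,0,9) value=9
Op 5: merge R3<->R0 -> R3=(0,2,0,9) R0=(0,2,0,9)
Op 6: inc R2 by 5 -> R2=(0,0,5,0) value=5
Op 7: merge R2<->R1 -> R2=(0,2,5,0) R1=(0,2,5,0)

Answer: 11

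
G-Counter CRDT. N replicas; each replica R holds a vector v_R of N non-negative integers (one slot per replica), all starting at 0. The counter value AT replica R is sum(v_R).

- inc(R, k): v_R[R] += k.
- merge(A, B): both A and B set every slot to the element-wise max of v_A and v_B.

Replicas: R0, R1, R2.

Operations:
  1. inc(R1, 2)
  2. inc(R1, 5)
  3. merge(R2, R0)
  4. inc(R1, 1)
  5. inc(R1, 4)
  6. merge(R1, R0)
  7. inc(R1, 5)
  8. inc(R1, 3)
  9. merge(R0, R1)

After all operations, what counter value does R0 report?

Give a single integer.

Answer: 20

Derivation:
Op 1: inc R1 by 2 -> R1=(0,2,0) value=2
Op 2: inc R1 by 5 -> R1=(0,7,0) value=7
Op 3: merge R2<->R0 -> R2=(0,0,0) R0=(0,0,0)
Op 4: inc R1 by 1 -> R1=(0,8,0) value=8
Op 5: inc R1 by 4 -> R1=(0,12,0) value=12
Op 6: merge R1<->R0 -> R1=(0,12,0) R0=(0,12,0)
Op 7: inc R1 by 5 -> R1=(0,17,0) value=17
Op 8: inc R1 by 3 -> R1=(0,20,0) value=20
Op 9: merge R0<->R1 -> R0=(0,20,0) R1=(0,20,0)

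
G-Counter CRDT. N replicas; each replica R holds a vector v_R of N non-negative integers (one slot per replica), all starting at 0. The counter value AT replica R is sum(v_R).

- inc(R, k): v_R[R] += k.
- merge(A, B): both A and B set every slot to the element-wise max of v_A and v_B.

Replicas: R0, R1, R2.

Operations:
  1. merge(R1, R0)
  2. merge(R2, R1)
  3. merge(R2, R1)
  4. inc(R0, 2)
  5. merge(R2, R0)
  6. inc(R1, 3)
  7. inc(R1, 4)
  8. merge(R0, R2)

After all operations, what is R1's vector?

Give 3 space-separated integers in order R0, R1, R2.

Answer: 0 7 0

Derivation:
Op 1: merge R1<->R0 -> R1=(0,0,0) R0=(0,0,0)
Op 2: merge R2<->R1 -> R2=(0,0,0) R1=(0,0,0)
Op 3: merge R2<->R1 -> R2=(0,0,0) R1=(0,0,0)
Op 4: inc R0 by 2 -> R0=(2,0,0) value=2
Op 5: merge R2<->R0 -> R2=(2,0,0) R0=(2,0,0)
Op 6: inc R1 by 3 -> R1=(0,3,0) value=3
Op 7: inc R1 by 4 -> R1=(0,7,0) value=7
Op 8: merge R0<->R2 -> R0=(2,0,0) R2=(2,0,0)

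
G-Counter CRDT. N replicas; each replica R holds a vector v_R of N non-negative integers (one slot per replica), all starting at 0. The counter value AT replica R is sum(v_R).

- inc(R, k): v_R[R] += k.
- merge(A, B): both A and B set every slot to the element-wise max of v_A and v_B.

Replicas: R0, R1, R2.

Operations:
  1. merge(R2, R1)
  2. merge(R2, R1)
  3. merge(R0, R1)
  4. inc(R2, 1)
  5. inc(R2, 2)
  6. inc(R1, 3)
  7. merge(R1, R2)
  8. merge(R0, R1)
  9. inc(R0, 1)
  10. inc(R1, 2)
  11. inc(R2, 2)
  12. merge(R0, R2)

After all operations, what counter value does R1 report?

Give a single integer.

Answer: 8

Derivation:
Op 1: merge R2<->R1 -> R2=(0,0,0) R1=(0,0,0)
Op 2: merge R2<->R1 -> R2=(0,0,0) R1=(0,0,0)
Op 3: merge R0<->R1 -> R0=(0,0,0) R1=(0,0,0)
Op 4: inc R2 by 1 -> R2=(0,0,1) value=1
Op 5: inc R2 by 2 -> R2=(0,0,3) value=3
Op 6: inc R1 by 3 -> R1=(0,3,0) value=3
Op 7: merge R1<->R2 -> R1=(0,3,3) R2=(0,3,3)
Op 8: merge R0<->R1 -> R0=(0,3,3) R1=(0,3,3)
Op 9: inc R0 by 1 -> R0=(1,3,3) value=7
Op 10: inc R1 by 2 -> R1=(0,5,3) value=8
Op 11: inc R2 by 2 -> R2=(0,3,5) value=8
Op 12: merge R0<->R2 -> R0=(1,3,5) R2=(1,3,5)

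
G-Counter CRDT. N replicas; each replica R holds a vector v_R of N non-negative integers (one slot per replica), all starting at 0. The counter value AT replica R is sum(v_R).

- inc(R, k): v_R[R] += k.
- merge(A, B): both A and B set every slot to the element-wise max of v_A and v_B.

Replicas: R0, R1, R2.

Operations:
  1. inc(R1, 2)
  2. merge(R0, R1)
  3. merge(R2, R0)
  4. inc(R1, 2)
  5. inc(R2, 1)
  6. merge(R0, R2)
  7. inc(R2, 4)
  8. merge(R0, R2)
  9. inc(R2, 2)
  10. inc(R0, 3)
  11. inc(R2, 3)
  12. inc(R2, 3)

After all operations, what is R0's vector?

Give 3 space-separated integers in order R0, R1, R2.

Answer: 3 2 5

Derivation:
Op 1: inc R1 by 2 -> R1=(0,2,0) value=2
Op 2: merge R0<->R1 -> R0=(0,2,0) R1=(0,2,0)
Op 3: merge R2<->R0 -> R2=(0,2,0) R0=(0,2,0)
Op 4: inc R1 by 2 -> R1=(0,4,0) value=4
Op 5: inc R2 by 1 -> R2=(0,2,1) value=3
Op 6: merge R0<->R2 -> R0=(0,2,1) R2=(0,2,1)
Op 7: inc R2 by 4 -> R2=(0,2,5) value=7
Op 8: merge R0<->R2 -> R0=(0,2,5) R2=(0,2,5)
Op 9: inc R2 by 2 -> R2=(0,2,7) value=9
Op 10: inc R0 by 3 -> R0=(3,2,5) value=10
Op 11: inc R2 by 3 -> R2=(0,2,10) value=12
Op 12: inc R2 by 3 -> R2=(0,2,13) value=15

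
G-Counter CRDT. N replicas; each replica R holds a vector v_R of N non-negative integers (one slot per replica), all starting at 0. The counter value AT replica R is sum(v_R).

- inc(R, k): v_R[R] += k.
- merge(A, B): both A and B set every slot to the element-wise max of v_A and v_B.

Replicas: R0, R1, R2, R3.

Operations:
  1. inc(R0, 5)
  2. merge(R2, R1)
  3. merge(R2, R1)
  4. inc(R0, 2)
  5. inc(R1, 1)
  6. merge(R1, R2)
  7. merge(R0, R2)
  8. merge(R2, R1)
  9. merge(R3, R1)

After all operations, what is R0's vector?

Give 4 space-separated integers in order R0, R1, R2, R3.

Answer: 7 1 0 0

Derivation:
Op 1: inc R0 by 5 -> R0=(5,0,0,0) value=5
Op 2: merge R2<->R1 -> R2=(0,0,0,0) R1=(0,0,0,0)
Op 3: merge R2<->R1 -> R2=(0,0,0,0) R1=(0,0,0,0)
Op 4: inc R0 by 2 -> R0=(7,0,0,0) value=7
Op 5: inc R1 by 1 -> R1=(0,1,0,0) value=1
Op 6: merge R1<->R2 -> R1=(0,1,0,0) R2=(0,1,0,0)
Op 7: merge R0<->R2 -> R0=(7,1,0,0) R2=(7,1,0,0)
Op 8: merge R2<->R1 -> R2=(7,1,0,0) R1=(7,1,0,0)
Op 9: merge R3<->R1 -> R3=(7,1,0,0) R1=(7,1,0,0)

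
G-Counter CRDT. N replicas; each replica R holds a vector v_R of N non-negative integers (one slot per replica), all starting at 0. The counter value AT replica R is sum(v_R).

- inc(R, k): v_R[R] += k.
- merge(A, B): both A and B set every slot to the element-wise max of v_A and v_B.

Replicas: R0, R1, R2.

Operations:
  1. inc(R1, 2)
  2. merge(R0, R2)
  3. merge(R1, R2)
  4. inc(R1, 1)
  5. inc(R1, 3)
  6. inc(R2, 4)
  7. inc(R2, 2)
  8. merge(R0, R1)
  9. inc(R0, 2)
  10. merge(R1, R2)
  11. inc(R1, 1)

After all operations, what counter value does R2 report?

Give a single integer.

Op 1: inc R1 by 2 -> R1=(0,2,0) value=2
Op 2: merge R0<->R2 -> R0=(0,0,0) R2=(0,0,0)
Op 3: merge R1<->R2 -> R1=(0,2,0) R2=(0,2,0)
Op 4: inc R1 by 1 -> R1=(0,3,0) value=3
Op 5: inc R1 by 3 -> R1=(0,6,0) value=6
Op 6: inc R2 by 4 -> R2=(0,2,4) value=6
Op 7: inc R2 by 2 -> R2=(0,2,6) value=8
Op 8: merge R0<->R1 -> R0=(0,6,0) R1=(0,6,0)
Op 9: inc R0 by 2 -> R0=(2,6,0) value=8
Op 10: merge R1<->R2 -> R1=(0,6,6) R2=(0,6,6)
Op 11: inc R1 by 1 -> R1=(0,7,6) value=13

Answer: 12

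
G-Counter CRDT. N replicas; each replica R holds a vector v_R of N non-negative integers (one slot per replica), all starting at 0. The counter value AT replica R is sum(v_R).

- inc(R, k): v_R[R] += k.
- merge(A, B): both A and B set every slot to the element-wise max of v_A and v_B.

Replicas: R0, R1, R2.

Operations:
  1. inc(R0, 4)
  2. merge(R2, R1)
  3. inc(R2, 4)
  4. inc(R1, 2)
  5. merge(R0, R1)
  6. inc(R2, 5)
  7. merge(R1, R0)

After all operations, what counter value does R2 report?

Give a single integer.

Op 1: inc R0 by 4 -> R0=(4,0,0) value=4
Op 2: merge R2<->R1 -> R2=(0,0,0) R1=(0,0,0)
Op 3: inc R2 by 4 -> R2=(0,0,4) value=4
Op 4: inc R1 by 2 -> R1=(0,2,0) value=2
Op 5: merge R0<->R1 -> R0=(4,2,0) R1=(4,2,0)
Op 6: inc R2 by 5 -> R2=(0,0,9) value=9
Op 7: merge R1<->R0 -> R1=(4,2,0) R0=(4,2,0)

Answer: 9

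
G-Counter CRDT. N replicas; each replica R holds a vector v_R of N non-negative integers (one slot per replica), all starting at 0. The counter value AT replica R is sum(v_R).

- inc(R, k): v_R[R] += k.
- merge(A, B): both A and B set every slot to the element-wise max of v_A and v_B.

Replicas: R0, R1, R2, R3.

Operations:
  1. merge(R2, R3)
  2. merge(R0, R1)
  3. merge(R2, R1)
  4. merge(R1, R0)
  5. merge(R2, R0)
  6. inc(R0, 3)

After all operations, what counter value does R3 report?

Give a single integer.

Op 1: merge R2<->R3 -> R2=(0,0,0,0) R3=(0,0,0,0)
Op 2: merge R0<->R1 -> R0=(0,0,0,0) R1=(0,0,0,0)
Op 3: merge R2<->R1 -> R2=(0,0,0,0) R1=(0,0,0,0)
Op 4: merge R1<->R0 -> R1=(0,0,0,0) R0=(0,0,0,0)
Op 5: merge R2<->R0 -> R2=(0,0,0,0) R0=(0,0,0,0)
Op 6: inc R0 by 3 -> R0=(3,0,0,0) value=3

Answer: 0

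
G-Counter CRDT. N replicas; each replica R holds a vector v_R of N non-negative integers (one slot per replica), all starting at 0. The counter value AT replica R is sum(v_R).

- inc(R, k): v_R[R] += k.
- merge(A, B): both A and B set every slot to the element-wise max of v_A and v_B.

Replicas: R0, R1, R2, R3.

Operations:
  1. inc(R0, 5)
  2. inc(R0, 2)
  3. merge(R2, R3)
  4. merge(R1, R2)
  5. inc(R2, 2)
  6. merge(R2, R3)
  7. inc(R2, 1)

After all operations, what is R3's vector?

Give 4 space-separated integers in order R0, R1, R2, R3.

Op 1: inc R0 by 5 -> R0=(5,0,0,0) value=5
Op 2: inc R0 by 2 -> R0=(7,0,0,0) value=7
Op 3: merge R2<->R3 -> R2=(0,0,0,0) R3=(0,0,0,0)
Op 4: merge R1<->R2 -> R1=(0,0,0,0) R2=(0,0,0,0)
Op 5: inc R2 by 2 -> R2=(0,0,2,0) value=2
Op 6: merge R2<->R3 -> R2=(0,0,2,0) R3=(0,0,2,0)
Op 7: inc R2 by 1 -> R2=(0,0,3,0) value=3

Answer: 0 0 2 0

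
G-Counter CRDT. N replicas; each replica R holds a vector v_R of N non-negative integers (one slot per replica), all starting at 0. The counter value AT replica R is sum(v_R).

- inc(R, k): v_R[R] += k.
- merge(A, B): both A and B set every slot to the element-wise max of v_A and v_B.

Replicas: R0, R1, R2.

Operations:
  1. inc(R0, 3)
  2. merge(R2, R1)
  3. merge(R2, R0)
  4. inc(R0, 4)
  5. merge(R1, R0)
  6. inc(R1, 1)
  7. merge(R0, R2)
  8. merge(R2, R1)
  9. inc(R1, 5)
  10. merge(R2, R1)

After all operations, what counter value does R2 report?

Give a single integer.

Answer: 13

Derivation:
Op 1: inc R0 by 3 -> R0=(3,0,0) value=3
Op 2: merge R2<->R1 -> R2=(0,0,0) R1=(0,0,0)
Op 3: merge R2<->R0 -> R2=(3,0,0) R0=(3,0,0)
Op 4: inc R0 by 4 -> R0=(7,0,0) value=7
Op 5: merge R1<->R0 -> R1=(7,0,0) R0=(7,0,0)
Op 6: inc R1 by 1 -> R1=(7,1,0) value=8
Op 7: merge R0<->R2 -> R0=(7,0,0) R2=(7,0,0)
Op 8: merge R2<->R1 -> R2=(7,1,0) R1=(7,1,0)
Op 9: inc R1 by 5 -> R1=(7,6,0) value=13
Op 10: merge R2<->R1 -> R2=(7,6,0) R1=(7,6,0)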